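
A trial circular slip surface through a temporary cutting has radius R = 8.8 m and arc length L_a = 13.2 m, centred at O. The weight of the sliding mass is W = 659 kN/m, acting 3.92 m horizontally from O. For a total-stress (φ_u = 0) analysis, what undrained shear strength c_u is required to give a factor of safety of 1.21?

FS = c_u·L_a·R / (W·d), so c_u = FS·W·d / (L_a·R).
c_u = 1.21·659·3.92 / (13.20·8.8) = 3125.8 / 116.16 = 26.91 kPa

c_u = 26.9 kPa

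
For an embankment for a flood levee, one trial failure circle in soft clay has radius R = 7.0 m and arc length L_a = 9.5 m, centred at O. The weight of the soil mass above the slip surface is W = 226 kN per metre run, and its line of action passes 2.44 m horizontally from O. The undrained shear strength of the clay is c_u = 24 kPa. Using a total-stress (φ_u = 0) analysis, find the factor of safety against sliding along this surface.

Taking moments about the centre O, the resisting moment is provided by the undrained shear strength acting along the arc:
M_R = c_u·L_a·R = 24·9.50·7.0 = 1596.0 kN·m/m
M_D = W·d = 226·2.44 = 551.4 kN·m/m
FS = M_R / M_D = 1596.0 / 551.4 = 2.894

FS = 2.89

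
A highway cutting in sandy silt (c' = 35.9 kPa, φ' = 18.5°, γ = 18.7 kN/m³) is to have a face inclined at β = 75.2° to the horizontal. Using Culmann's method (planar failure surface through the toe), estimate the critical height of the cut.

H_c = 15.61 m

Culmann's analysis gives the critical failure plane at α_cr = (β + φ')/2 = (75.2 + 18.5)/2 = 46.9°, and the critical height
H_c = (4c'/γ) · sinβ cosφ' / [1 − cos(β − φ')]
    = (4·35.9/18.7) · sin75.2°·cos18.5° / [1 − cos(56.7°)]
    = 7.679 · 0.9668·0.9483 / [1 − 0.5490]
    = 7.679 · 0.9169 / 0.4510
    = 15.61 m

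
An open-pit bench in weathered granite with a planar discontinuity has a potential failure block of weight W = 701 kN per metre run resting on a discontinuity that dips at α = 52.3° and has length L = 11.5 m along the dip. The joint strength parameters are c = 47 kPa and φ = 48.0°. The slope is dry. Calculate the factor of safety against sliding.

Resolving the block weight along and normal to the plane and applying the Mohr–Coulomb strength on the joint:
N' = W cosα = 701·cos52.3° = 428.7 kN/m
Driving force T = W sinα = 701·sin52.3° = 554.6 kN/m
Resisting force R = c·L + N'·tanφ = 47·11.5 + 428.7·tan48.0° = 540.5 + 476.1 = 1016.6 kN/m
FS = R / T = 1016.6 / 554.6 = 1.833

FS = 1.83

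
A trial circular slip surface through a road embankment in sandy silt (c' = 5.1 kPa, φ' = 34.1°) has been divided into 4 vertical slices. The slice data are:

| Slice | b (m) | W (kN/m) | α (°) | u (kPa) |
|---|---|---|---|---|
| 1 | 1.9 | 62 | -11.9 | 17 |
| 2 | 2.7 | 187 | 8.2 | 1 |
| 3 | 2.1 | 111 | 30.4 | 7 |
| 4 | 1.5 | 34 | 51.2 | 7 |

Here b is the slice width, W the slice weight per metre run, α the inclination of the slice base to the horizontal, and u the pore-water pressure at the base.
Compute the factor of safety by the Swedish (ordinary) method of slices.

FS = 2.56

Ordinary method of slices: FS = Σ[c'·Δl_i + (W_i cosα_i − u_i·Δl_i)·tanφ'] / Σ W_i sinα_i, with Δl_i = b_i / cosα_i.
Slice 1: Δl = 1.9/cos(-11.9°) = 1.942 m; N'_1 = 62·cos(-11.9°) − 17·1.942 = 27.7; c'Δl = 9.90; W sinα = -12.8
Slice 2: Δl = 2.7/cos8.2° = 2.728 m; N'_2 = 187·cos8.2° − 1·2.728 = 182.4; c'Δl = 13.91; W sinα = 26.7
Slice 3: Δl = 2.1/cos30.4° = 2.435 m; N'_3 = 111·cos30.4° − 7·2.435 = 78.7; c'Δl = 12.42; W sinα = 56.2
Slice 4: Δl = 1.5/cos51.2° = 2.394 m; N'_4 = 34·cos51.2° − 7·2.394 = 4.5; c'Δl = 12.21; W sinα = 26.5
Σc'Δl = 48.4 kN/m; ΣN' = 293.3 kN/m; ΣW sinα = 96.6 kN/m
Resisting = 48.4 + 293.3·tan34.1° = 48.4 + 198.6 = 247.0 kN/m
FS = 247.0 / 96.6 = 2.558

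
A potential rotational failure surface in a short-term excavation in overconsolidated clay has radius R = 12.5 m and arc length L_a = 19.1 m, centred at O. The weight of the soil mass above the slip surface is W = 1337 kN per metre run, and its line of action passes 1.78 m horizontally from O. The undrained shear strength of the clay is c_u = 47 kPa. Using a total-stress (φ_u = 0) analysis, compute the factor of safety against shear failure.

FS = 4.72

Taking moments about the centre O, the resisting moment is provided by the undrained shear strength acting along the arc:
M_R = c_u·L_a·R = 47·19.10·12.5 = 11221.2 kN·m/m
M_D = W·d = 1337·1.78 = 2379.9 kN·m/m
FS = M_R / M_D = 11221.2 / 2379.9 = 4.715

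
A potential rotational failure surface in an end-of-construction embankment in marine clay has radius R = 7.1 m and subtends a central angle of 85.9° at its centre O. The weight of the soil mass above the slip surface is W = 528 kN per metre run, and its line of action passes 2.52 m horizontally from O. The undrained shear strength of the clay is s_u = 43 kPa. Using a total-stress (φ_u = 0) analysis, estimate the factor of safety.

FS = 2.44

Taking moments about the centre O, the resisting moment is provided by the undrained shear strength acting along the arc:
Arc length L_a = R·θ = 7.1·(85.9°·π/180) = 7.1·1.4992 = 10.64 m
M_R = s_u·L_a·R = 43·10.64·7.1 = 3249.8 kN·m/m
M_D = W·d = 528·2.52 = 1330.6 kN·m/m
FS = M_R / M_D = 3249.8 / 1330.6 = 2.442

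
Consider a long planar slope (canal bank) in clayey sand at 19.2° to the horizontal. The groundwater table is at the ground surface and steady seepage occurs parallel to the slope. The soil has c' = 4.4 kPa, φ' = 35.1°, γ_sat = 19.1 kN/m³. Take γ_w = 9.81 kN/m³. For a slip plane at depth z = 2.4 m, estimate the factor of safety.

FS = 1.29

With seepage parallel to the slope and the water table at the surface, the effective normal stress on the slip plane uses the buoyant unit weight γ' = γ_sat − γ_w while the driving shear stress uses γ_sat:
FS = [c' + γ' z cos²β tanφ'] / [γ_sat z sinβ cosβ]
γ' = 19.1 − 9.81 = 9.29 kN/m³
Numerator = 4.4 + 9.29·2.4·cos²19.2°·tan35.1° = 4.4 + 9.29·2.4·0.8918·0.7028 = 18.375 kPa
Denominator = 19.1·2.4·sin19.2°·cos19.2° = 19.1·2.4·0.3289·0.9444 = 14.237 kPa
FS = 18.375 / 14.237 = 1.291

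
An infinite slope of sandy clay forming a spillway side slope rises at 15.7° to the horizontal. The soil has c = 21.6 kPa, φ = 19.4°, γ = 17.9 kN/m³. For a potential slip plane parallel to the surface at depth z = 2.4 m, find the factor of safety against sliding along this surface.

For an infinite slope with a slip plane parallel to the surface (no pore pressure): FS = [c + γz cos²β tanφ] / [γz sinβ cosβ].
γz = 17.9·2.4 = 42.96 kN/m²
Numerator = 21.6 + 42.96·cos²15.7°·tan19.4° = 21.6 + 42.96·0.9268·0.3522 = 35.621 kPa
Denominator = 42.96·sin15.7°·cos15.7° = 42.96·0.2706·0.9627 = 11.191 kPa
FS = 35.621 / 11.191 = 3.183

FS = 3.18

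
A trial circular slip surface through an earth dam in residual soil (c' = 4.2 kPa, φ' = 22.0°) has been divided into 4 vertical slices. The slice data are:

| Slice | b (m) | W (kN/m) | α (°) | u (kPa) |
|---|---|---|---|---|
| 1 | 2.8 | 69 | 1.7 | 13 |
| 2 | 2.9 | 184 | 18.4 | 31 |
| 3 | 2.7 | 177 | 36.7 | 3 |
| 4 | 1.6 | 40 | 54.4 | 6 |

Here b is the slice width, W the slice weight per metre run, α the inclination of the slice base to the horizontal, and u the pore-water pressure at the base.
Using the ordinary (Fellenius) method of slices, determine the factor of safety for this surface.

Ordinary method of slices: FS = Σ[c'·Δl_i + (W_i cosα_i − u_i·Δl_i)·tanφ'] / Σ W_i sinα_i, with Δl_i = b_i / cosα_i.
Slice 1: Δl = 2.8/cos1.7° = 2.801 m; N'_1 = 69·cos1.7° − 13·2.801 = 32.6; c'Δl = 11.77; W sinα = 2.0
Slice 2: Δl = 2.9/cos18.4° = 3.056 m; N'_2 = 184·cos18.4° − 31·3.056 = 79.8; c'Δl = 12.84; W sinα = 58.1
Slice 3: Δl = 2.7/cos36.7° = 3.368 m; N'_3 = 177·cos36.7° − 3·3.368 = 131.8; c'Δl = 14.14; W sinα = 105.8
Slice 4: Δl = 1.6/cos54.4° = 2.749 m; N'_4 = 40·cos54.4° − 6·2.749 = 6.8; c'Δl = 11.54; W sinα = 32.5
Σc'Δl = 50.3 kN/m; ΣN' = 251.0 kN/m; ΣW sinα = 198.4 kN/m
Resisting = 50.3 + 251.0·tan22.0° = 50.3 + 101.4 = 151.7 kN/m
FS = 151.7 / 198.4 = 0.765

FS = 0.76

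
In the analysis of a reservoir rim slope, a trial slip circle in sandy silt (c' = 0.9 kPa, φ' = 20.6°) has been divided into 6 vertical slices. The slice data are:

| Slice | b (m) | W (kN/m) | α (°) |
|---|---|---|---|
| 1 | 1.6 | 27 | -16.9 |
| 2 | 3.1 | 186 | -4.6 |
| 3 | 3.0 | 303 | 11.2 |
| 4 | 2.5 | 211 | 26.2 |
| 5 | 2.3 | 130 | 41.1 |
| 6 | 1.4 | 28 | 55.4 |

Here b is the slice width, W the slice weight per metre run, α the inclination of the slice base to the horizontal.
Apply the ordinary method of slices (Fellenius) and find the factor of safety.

FS = 1.34

Ordinary method of slices: FS = Σ[c'·Δl_i + (W_i cosα_i)·tanφ'] / Σ W_i sinα_i, with Δl_i = b_i / cosα_i.
Slice 1: Δl = 1.6/cos(-16.9°) = 1.672 m; N'_1 = 27·cos(-16.9°) = 25.8; c'Δl = 1.50; W sinα = -7.8
Slice 2: Δl = 3.1/cos(-4.6°) = 3.110 m; N'_2 = 186·cos(-4.6°) = 185.4; c'Δl = 2.80; W sinα = -14.9
Slice 3: Δl = 3.0/cos11.2° = 3.058 m; N'_3 = 303·cos11.2° = 297.2; c'Δl = 2.75; W sinα = 58.9
Slice 4: Δl = 2.5/cos26.2° = 2.786 m; N'_4 = 211·cos26.2° = 189.3; c'Δl = 2.51; W sinα = 93.2
Slice 5: Δl = 2.3/cos41.1° = 3.052 m; N'_5 = 130·cos41.1° = 98.0; c'Δl = 2.75; W sinα = 85.5
Slice 6: Δl = 1.4/cos55.4° = 2.465 m; N'_6 = 28·cos55.4° = 15.9; c'Δl = 2.22; W sinα = 23.0
Σc'Δl = 14.5 kN/m; ΣN' = 811.6 kN/m; ΣW sinα = 237.8 kN/m
Resisting = 14.5 + 811.6·tan20.6° = 14.5 + 305.1 = 319.6 kN/m
FS = 319.6 / 237.8 = 1.344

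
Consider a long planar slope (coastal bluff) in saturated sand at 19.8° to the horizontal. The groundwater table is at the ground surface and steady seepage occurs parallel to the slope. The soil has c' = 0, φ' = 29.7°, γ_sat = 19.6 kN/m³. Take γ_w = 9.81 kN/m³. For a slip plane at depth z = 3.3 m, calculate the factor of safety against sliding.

With seepage parallel to the slope and the water table at the surface, the effective normal stress on the slip plane uses the buoyant unit weight γ' = γ_sat − γ_w while the driving shear stress uses γ_sat:
FS = [c' + γ' z cos²β tanφ'] / [γ_sat z sinβ cosβ]
(For c' = 0 this reduces to FS = (γ'/γ_sat)·tanφ'/tanβ.)
γ' = 19.6 − 9.81 = 9.79 kN/m³
Numerator = 0.0 + 9.79·3.3·cos²19.8°·tan29.7° = 0.0 + 9.79·3.3·0.8853·0.5704 = 16.313 kPa
Denominator = 19.6·3.3·sin19.8°·cos19.8° = 19.6·3.3·0.3387·0.9409 = 20.614 kPa
FS = 16.313 / 20.614 = 0.791

FS = 0.79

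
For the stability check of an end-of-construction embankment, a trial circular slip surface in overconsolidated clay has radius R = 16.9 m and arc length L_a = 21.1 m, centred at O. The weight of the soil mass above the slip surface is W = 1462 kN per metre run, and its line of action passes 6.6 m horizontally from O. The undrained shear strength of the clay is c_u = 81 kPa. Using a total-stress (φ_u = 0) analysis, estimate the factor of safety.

Taking moments about the centre O, the resisting moment is provided by the undrained shear strength acting along the arc:
M_R = c_u·L_a·R = 81·21.10·16.9 = 28883.8 kN·m/m
M_D = W·d = 1462·6.6 = 9649.2 kN·m/m
FS = M_R / M_D = 28883.8 / 9649.2 = 2.993

FS = 2.99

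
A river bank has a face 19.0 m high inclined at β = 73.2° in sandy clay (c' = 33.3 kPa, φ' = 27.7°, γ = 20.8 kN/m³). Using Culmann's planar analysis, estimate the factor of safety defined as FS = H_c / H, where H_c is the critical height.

FS = 0.96

H_c = (4c'/γ) · sinβ cosφ' / [1 − cos(β − φ')]
    = (4·33.3/20.8) · sin73.2°·cos27.7° / [1 − cos45.5°]
    = 6.404 · 0.8476 / 0.2991 = 18.15 m
FS = H_c / H = 18.15 / 19.0 = 0.955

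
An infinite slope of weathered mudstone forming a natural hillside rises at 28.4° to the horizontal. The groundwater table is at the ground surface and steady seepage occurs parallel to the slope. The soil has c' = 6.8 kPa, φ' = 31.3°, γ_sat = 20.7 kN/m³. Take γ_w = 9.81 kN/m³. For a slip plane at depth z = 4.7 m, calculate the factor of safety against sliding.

FS = 0.76

With seepage parallel to the slope and the water table at the surface, the effective normal stress on the slip plane uses the buoyant unit weight γ' = γ_sat − γ_w while the driving shear stress uses γ_sat:
FS = [c' + γ' z cos²β tanφ'] / [γ_sat z sinβ cosβ]
γ' = 20.7 − 9.81 = 10.89 kN/m³
Numerator = 6.8 + 10.89·4.7·cos²28.4°·tan31.3° = 6.8 + 10.89·4.7·0.7738·0.6080 = 30.880 kPa
Denominator = 20.7·4.7·sin28.4°·cos28.4° = 20.7·4.7·0.4756·0.8796 = 40.704 kPa
FS = 30.880 / 40.704 = 0.759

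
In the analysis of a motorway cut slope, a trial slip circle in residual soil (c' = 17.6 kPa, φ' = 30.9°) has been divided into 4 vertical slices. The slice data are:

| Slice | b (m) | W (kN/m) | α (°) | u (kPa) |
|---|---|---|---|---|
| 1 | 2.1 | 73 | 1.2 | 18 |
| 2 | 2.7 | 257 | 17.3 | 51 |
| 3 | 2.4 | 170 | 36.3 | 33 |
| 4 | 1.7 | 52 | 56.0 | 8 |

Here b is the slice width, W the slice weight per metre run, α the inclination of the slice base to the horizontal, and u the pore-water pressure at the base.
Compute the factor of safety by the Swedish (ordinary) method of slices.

Ordinary method of slices: FS = Σ[c'·Δl_i + (W_i cosα_i − u_i·Δl_i)·tanφ'] / Σ W_i sinα_i, with Δl_i = b_i / cosα_i.
Slice 1: Δl = 2.1/cos1.2° = 2.100 m; N'_1 = 73·cos1.2° − 18·2.100 = 35.2; c'Δl = 36.97; W sinα = 1.5
Slice 2: Δl = 2.7/cos17.3° = 2.828 m; N'_2 = 257·cos17.3° − 51·2.828 = 101.1; c'Δl = 49.77; W sinα = 76.4
Slice 3: Δl = 2.4/cos36.3° = 2.978 m; N'_3 = 170·cos36.3° − 33·2.978 = 38.7; c'Δl = 52.41; W sinα = 100.6
Slice 4: Δl = 1.7/cos56.0° = 3.040 m; N'_4 = 52·cos56.0° − 8·3.040 = 4.8; c'Δl = 53.51; W sinα = 43.1
Σc'Δl = 192.7 kN/m; ΣN' = 179.8 kN/m; ΣW sinα = 221.7 kN/m
Resisting = 192.7 + 179.8·tan30.9° = 192.7 + 107.6 = 300.3 kN/m
FS = 300.3 / 221.7 = 1.354

FS = 1.35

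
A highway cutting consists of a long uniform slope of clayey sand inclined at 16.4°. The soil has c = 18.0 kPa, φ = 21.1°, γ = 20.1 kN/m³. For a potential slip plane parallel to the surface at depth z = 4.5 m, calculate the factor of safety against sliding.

FS = 2.05

For an infinite slope with a slip plane parallel to the surface (no pore pressure): FS = [c + γz cos²β tanφ] / [γz sinβ cosβ].
γz = 20.1·4.5 = 90.45 kN/m²
Numerator = 18.0 + 90.45·cos²16.4°·tan21.1° = 18.0 + 90.45·0.9203·0.3859 = 50.119 kPa
Denominator = 90.45·sin16.4°·cos16.4° = 90.45·0.2823·0.9593 = 24.499 kPa
FS = 50.119 / 24.499 = 2.046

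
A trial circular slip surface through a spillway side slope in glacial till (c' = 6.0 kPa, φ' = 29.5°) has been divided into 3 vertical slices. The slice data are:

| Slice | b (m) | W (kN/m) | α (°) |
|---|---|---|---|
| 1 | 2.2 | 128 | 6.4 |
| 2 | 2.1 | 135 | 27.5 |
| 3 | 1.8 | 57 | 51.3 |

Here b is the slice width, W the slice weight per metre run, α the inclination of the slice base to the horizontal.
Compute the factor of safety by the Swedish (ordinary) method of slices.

Ordinary method of slices: FS = Σ[c'·Δl_i + (W_i cosα_i)·tanφ'] / Σ W_i sinα_i, with Δl_i = b_i / cosα_i.
Slice 1: Δl = 2.2/cos6.4° = 2.214 m; N'_1 = 128·cos6.4° = 127.2; c'Δl = 13.28; W sinα = 14.3
Slice 2: Δl = 2.1/cos27.5° = 2.368 m; N'_2 = 135·cos27.5° = 119.7; c'Δl = 14.21; W sinα = 62.3
Slice 3: Δl = 1.8/cos51.3° = 2.879 m; N'_3 = 57·cos51.3° = 35.6; c'Δl = 17.27; W sinα = 44.5
Σc'Δl = 44.8 kN/m; ΣN' = 282.6 kN/m; ΣW sinα = 121.1 kN/m
Resisting = 44.8 + 282.6·tan29.5° = 44.8 + 159.9 = 204.6 kN/m
FS = 204.6 / 121.1 = 1.690

FS = 1.69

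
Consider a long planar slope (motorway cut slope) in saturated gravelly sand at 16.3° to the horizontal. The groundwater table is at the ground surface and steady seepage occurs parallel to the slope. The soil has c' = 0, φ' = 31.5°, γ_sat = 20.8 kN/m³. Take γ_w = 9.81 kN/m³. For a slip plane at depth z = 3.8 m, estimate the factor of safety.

FS = 1.11

With seepage parallel to the slope and the water table at the surface, the effective normal stress on the slip plane uses the buoyant unit weight γ' = γ_sat − γ_w while the driving shear stress uses γ_sat:
FS = [c' + γ' z cos²β tanφ'] / [γ_sat z sinβ cosβ]
(For c' = 0 this reduces to FS = (γ'/γ_sat)·tanφ'/tanβ.)
γ' = 20.8 − 9.81 = 10.99 kN/m³
Numerator = 0.0 + 10.99·3.8·cos²16.3°·tan31.5° = 0.0 + 10.99·3.8·0.9212·0.6128 = 23.576 kPa
Denominator = 20.8·3.8·sin16.3°·cos16.3° = 20.8·3.8·0.2807·0.9598 = 21.292 kPa
FS = 23.576 / 21.292 = 1.107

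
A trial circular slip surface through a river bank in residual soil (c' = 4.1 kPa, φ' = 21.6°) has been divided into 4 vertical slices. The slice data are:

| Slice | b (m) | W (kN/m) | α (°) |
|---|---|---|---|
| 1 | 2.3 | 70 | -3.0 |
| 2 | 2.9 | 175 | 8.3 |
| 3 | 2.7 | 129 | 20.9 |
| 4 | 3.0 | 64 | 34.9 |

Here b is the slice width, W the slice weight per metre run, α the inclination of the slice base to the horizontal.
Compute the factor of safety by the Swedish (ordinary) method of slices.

FS = 2.04

Ordinary method of slices: FS = Σ[c'·Δl_i + (W_i cosα_i)·tanφ'] / Σ W_i sinα_i, with Δl_i = b_i / cosα_i.
Slice 1: Δl = 2.3/cos(-3.0°) = 2.303 m; N'_1 = 70·cos(-3.0°) = 69.9; c'Δl = 9.44; W sinα = -3.7
Slice 2: Δl = 2.9/cos8.3° = 2.931 m; N'_2 = 175·cos8.3° = 173.2; c'Δl = 12.02; W sinα = 25.3
Slice 3: Δl = 2.7/cos20.9° = 2.890 m; N'_3 = 129·cos20.9° = 120.5; c'Δl = 11.85; W sinα = 46.0
Slice 4: Δl = 3.0/cos34.9° = 3.658 m; N'_4 = 64·cos34.9° = 52.5; c'Δl = 15.00; W sinα = 36.6
Σc'Δl = 48.3 kN/m; ΣN' = 416.1 kN/m; ΣW sinα = 104.2 kN/m
Resisting = 48.3 + 416.1·tan21.6° = 48.3 + 164.7 = 213.0 kN/m
FS = 213.0 / 104.2 = 2.044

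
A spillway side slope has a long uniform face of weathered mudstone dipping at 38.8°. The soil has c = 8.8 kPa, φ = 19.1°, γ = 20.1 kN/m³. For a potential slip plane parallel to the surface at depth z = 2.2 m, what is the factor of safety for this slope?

FS = 0.84

For an infinite slope with a slip plane parallel to the surface (no pore pressure): FS = [c + γz cos²β tanφ] / [γz sinβ cosβ].
γz = 20.1·2.2 = 44.22 kN/m²
Numerator = 8.8 + 44.22·cos²38.8°·tan19.1° = 8.8 + 44.22·0.6074·0.3463 = 18.100 kPa
Denominator = 44.22·sin38.8°·cos38.8° = 44.22·0.6266·0.7793 = 21.594 kPa
FS = 18.100 / 21.594 = 0.838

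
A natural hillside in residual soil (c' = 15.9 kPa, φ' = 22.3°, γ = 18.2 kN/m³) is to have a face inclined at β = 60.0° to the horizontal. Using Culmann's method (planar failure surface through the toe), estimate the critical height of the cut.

Culmann's analysis gives the critical failure plane at α_cr = (β + φ')/2 = (60.0 + 22.3)/2 = 41.1°, and the critical height
H_c = (4c'/γ) · sinβ cosφ' / [1 − cos(β − φ')]
    = (4·15.9/18.2) · sin60.0°·cos22.3° / [1 − cos(37.7°)]
    = 3.495 · 0.8660·0.9252 / [1 − 0.7912]
    = 3.495 · 0.8013 / 0.2088
    = 13.41 m

H_c = 13.41 m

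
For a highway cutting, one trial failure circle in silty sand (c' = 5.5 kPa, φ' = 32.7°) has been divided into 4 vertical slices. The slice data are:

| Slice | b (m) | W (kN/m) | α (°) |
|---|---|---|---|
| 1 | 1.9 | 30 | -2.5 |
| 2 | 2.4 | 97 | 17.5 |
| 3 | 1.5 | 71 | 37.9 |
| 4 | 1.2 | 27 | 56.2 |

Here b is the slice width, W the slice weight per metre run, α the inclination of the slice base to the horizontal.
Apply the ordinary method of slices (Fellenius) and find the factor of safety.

FS = 1.82

Ordinary method of slices: FS = Σ[c'·Δl_i + (W_i cosα_i)·tanφ'] / Σ W_i sinα_i, with Δl_i = b_i / cosα_i.
Slice 1: Δl = 1.9/cos(-2.5°) = 1.902 m; N'_1 = 30·cos(-2.5°) = 30.0; c'Δl = 10.46; W sinα = -1.3
Slice 2: Δl = 2.4/cos17.5° = 2.516 m; N'_2 = 97·cos17.5° = 92.5; c'Δl = 13.84; W sinα = 29.2
Slice 3: Δl = 1.5/cos37.9° = 1.901 m; N'_3 = 71·cos37.9° = 56.0; c'Δl = 10.46; W sinα = 43.6
Slice 4: Δl = 1.2/cos56.2° = 2.157 m; N'_4 = 27·cos56.2° = 15.0; c'Δl = 11.86; W sinα = 22.4
Σc'Δl = 46.6 kN/m; ΣN' = 193.5 kN/m; ΣW sinα = 93.9 kN/m
Resisting = 46.6 + 193.5·tan32.7° = 46.6 + 124.2 = 170.9 kN/m
FS = 170.9 / 93.9 = 1.819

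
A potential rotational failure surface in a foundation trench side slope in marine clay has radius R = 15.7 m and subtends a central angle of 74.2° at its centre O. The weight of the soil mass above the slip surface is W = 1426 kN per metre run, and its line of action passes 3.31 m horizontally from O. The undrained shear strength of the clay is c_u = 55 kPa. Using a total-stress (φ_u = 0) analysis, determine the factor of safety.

Taking moments about the centre O, the resisting moment is provided by the undrained shear strength acting along the arc:
Arc length L_a = R·θ = 15.7·(74.2°·π/180) = 15.7·1.2950 = 20.33 m
M_R = c_u·L_a·R = 55·20.33·15.7 = 17556.7 kN·m/m
M_D = W·d = 1426·3.31 = 4720.1 kN·m/m
FS = M_R / M_D = 17556.7 / 4720.1 = 3.720

FS = 3.72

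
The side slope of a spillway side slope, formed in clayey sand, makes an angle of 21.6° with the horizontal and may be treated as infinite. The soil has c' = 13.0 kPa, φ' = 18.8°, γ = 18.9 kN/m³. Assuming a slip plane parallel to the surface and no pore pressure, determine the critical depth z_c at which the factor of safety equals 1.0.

Setting FS = 1.00 in FS = [c' + γz cos²β tanφ'] / [γz sinβ cosβ] and solving for z:
z = c' / [γ cosβ (FS·sinβ − cosβ·tanφ')]
  = 13.0 / [18.9·cos21.6°·(1.00·sin21.6° − cos21.6°·tan18.8°)]
  = 13.0 / [18.9·0.9298·(1.00·0.3681 − 0.9298·0.3404)]
  = 13.0 / 0.9068 = 14.336 m

z_c = 14.34 m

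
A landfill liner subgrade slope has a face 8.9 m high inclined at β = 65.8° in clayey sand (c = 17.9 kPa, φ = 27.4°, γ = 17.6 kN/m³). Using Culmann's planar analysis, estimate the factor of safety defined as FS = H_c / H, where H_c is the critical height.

H_c = (4c/γ) · sinβ cosφ / [1 − cos(β − φ)]
    = (4·17.9/17.6) · sin65.8°·cos27.4° / [1 − cos38.4°]
    = 4.068 · 0.8098 / 0.2163 = 15.23 m
FS = H_c / H = 15.23 / 8.9 = 1.711

FS = 1.71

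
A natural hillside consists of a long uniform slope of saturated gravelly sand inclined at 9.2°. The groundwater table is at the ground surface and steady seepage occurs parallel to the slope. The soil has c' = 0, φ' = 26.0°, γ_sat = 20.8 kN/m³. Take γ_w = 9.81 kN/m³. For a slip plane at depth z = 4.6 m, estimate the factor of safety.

FS = 1.59

With seepage parallel to the slope and the water table at the surface, the effective normal stress on the slip plane uses the buoyant unit weight γ' = γ_sat − γ_w while the driving shear stress uses γ_sat:
FS = [c' + γ' z cos²β tanφ'] / [γ_sat z sinβ cosβ]
(For c' = 0 this reduces to FS = (γ'/γ_sat)·tanφ'/tanβ.)
γ' = 20.8 − 9.81 = 10.99 kN/m³
Numerator = 0.0 + 10.99·4.6·cos²9.2°·tan26.0° = 0.0 + 10.99·4.6·0.9744·0.4877 = 24.027 kPa
Denominator = 20.8·4.6·sin9.2°·cos9.2° = 20.8·4.6·0.1599·0.9871 = 15.101 kPa
FS = 24.027 / 15.101 = 1.591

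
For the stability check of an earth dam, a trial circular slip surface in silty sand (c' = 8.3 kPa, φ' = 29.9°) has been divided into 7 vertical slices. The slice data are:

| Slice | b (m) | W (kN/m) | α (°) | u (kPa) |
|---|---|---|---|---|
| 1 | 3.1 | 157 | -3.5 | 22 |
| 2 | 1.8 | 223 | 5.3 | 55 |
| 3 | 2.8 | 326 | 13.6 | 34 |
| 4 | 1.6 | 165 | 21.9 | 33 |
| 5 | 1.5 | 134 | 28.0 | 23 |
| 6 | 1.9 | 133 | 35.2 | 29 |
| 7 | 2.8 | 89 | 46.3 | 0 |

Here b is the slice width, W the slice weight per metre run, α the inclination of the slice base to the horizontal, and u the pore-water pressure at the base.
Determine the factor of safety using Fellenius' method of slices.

Ordinary method of slices: FS = Σ[c'·Δl_i + (W_i cosα_i − u_i·Δl_i)·tanφ'] / Σ W_i sinα_i, with Δl_i = b_i / cosα_i.
Slice 1: Δl = 3.1/cos(-3.5°) = 3.106 m; N'_1 = 157·cos(-3.5°) − 22·3.106 = 88.4; c'Δl = 25.78; W sinα = -9.6
Slice 2: Δl = 1.8/cos5.3° = 1.808 m; N'_2 = 223·cos5.3° − 55·1.808 = 122.6; c'Δl = 15.00; W sinα = 20.6
Slice 3: Δl = 2.8/cos13.6° = 2.881 m; N'_3 = 326·cos13.6° − 34·2.881 = 218.9; c'Δl = 23.91; W sinα = 76.7
Slice 4: Δl = 1.6/cos21.9° = 1.724 m; N'_4 = 165·cos21.9° − 33·1.724 = 96.2; c'Δl = 14.31; W sinα = 61.5
Slice 5: Δl = 1.5/cos28.0° = 1.699 m; N'_5 = 134·cos28.0° − 23·1.699 = 79.2; c'Δl = 14.10; W sinα = 62.9
Slice 6: Δl = 1.9/cos35.2° = 2.325 m; N'_6 = 133·cos35.2° − 29·2.325 = 41.3; c'Δl = 19.30; W sinα = 76.7
Slice 7: Δl = 2.8/cos46.3° = 4.053 m; N'_7 = 89·cos46.3° − 0·4.053 = 61.5; c'Δl = 33.64; W sinα = 64.3
Σc'Δl = 146.0 kN/m; ΣN' = 708.1 kN/m; ΣW sinα = 353.1 kN/m
Resisting = 146.0 + 708.1·tan29.9° = 146.0 + 407.2 = 553.2 kN/m
FS = 553.2 / 353.1 = 1.567

FS = 1.57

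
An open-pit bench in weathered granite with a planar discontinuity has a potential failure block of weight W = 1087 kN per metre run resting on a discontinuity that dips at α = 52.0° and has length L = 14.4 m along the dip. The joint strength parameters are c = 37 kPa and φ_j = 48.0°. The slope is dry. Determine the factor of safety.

FS = 1.49

Resolving the block weight along and normal to the plane and applying the Mohr–Coulomb strength on the joint:
N' = W cosα = 1087·cos52.0° = 669.2 kN/m
Driving force T = W sinα = 1087·sin52.0° = 856.6 kN/m
Resisting force R = c·L + N'·tanφ_j = 37·14.4 + 669.2·tan48.0° = 532.8 + 743.2 = 1276.0 kN/m
FS = R / T = 1276.0 / 856.6 = 1.490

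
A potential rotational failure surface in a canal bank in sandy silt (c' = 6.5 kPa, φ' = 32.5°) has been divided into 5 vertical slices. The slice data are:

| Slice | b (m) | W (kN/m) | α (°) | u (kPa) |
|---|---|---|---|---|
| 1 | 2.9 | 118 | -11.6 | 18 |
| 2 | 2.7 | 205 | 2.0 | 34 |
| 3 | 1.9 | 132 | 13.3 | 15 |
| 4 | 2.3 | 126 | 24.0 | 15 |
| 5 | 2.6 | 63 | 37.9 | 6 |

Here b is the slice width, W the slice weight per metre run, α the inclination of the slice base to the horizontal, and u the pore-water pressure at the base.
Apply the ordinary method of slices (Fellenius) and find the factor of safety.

FS = 3.19

Ordinary method of slices: FS = Σ[c'·Δl_i + (W_i cosα_i − u_i·Δl_i)·tanφ'] / Σ W_i sinα_i, with Δl_i = b_i / cosα_i.
Slice 1: Δl = 2.9/cos(-11.6°) = 2.960 m; N'_1 = 118·cos(-11.6°) − 18·2.960 = 62.3; c'Δl = 19.24; W sinα = -23.7
Slice 2: Δl = 2.7/cos2.0° = 2.702 m; N'_2 = 205·cos2.0° − 34·2.702 = 113.0; c'Δl = 17.56; W sinα = 7.2
Slice 3: Δl = 1.9/cos13.3° = 1.952 m; N'_3 = 132·cos13.3° − 15·1.952 = 99.2; c'Δl = 12.69; W sinα = 30.4
Slice 4: Δl = 2.3/cos24.0° = 2.518 m; N'_4 = 126·cos24.0° − 15·2.518 = 77.3; c'Δl = 16.36; W sinα = 51.2
Slice 5: Δl = 2.6/cos37.9° = 3.295 m; N'_5 = 63·cos37.9° − 6·3.295 = 29.9; c'Δl = 21.42; W sinα = 38.7
Σc'Δl = 87.3 kN/m; ΣN' = 381.8 kN/m; ΣW sinα = 103.7 kN/m
Resisting = 87.3 + 381.8·tan32.5° = 87.3 + 243.2 = 330.5 kN/m
FS = 330.5 / 103.7 = 3.186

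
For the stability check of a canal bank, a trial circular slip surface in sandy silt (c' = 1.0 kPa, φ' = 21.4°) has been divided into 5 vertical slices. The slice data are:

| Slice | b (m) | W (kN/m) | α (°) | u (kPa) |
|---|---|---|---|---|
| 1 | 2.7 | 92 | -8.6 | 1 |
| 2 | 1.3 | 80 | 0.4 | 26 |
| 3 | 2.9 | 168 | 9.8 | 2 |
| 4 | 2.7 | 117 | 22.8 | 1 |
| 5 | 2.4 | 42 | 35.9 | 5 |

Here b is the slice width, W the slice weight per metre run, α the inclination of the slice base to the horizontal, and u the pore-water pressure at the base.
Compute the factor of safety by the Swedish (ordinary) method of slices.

Ordinary method of slices: FS = Σ[c'·Δl_i + (W_i cosα_i − u_i·Δl_i)·tanφ'] / Σ W_i sinα_i, with Δl_i = b_i / cosα_i.
Slice 1: Δl = 2.7/cos(-8.6°) = 2.731 m; N'_1 = 92·cos(-8.6°) − 1·2.731 = 88.2; c'Δl = 2.73; W sinα = -13.8
Slice 2: Δl = 1.3/cos0.4° = 1.300 m; N'_2 = 80·cos0.4° − 26·1.300 = 46.2; c'Δl = 1.30; W sinα = 0.6
Slice 3: Δl = 2.9/cos9.8° = 2.943 m; N'_3 = 168·cos9.8° − 2·2.943 = 159.7; c'Δl = 2.94; W sinα = 28.6
Slice 4: Δl = 2.7/cos22.8° = 2.929 m; N'_4 = 117·cos22.8° − 1·2.929 = 104.9; c'Δl = 2.93; W sinα = 45.3
Slice 5: Δl = 2.4/cos35.9° = 2.963 m; N'_5 = 42·cos35.9° − 5·2.963 = 19.2; c'Δl = 2.96; W sinα = 24.6
Σc'Δl = 12.9 kN/m; ΣN' = 418.2 kN/m; ΣW sinα = 85.4 kN/m
Resisting = 12.9 + 418.2·tan21.4° = 12.9 + 163.9 = 176.8 kN/m
FS = 176.8 / 85.4 = 2.071

FS = 2.07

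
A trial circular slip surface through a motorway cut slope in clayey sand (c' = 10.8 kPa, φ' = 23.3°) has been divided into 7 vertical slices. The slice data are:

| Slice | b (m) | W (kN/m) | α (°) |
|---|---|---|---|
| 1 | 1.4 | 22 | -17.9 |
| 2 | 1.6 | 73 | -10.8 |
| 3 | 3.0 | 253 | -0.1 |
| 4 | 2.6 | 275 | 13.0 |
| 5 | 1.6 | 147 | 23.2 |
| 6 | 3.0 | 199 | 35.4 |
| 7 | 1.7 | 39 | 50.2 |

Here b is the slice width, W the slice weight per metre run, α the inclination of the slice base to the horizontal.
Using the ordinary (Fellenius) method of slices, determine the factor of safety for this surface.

FS = 2.40

Ordinary method of slices: FS = Σ[c'·Δl_i + (W_i cosα_i)·tanφ'] / Σ W_i sinα_i, with Δl_i = b_i / cosα_i.
Slice 1: Δl = 1.4/cos(-17.9°) = 1.471 m; N'_1 = 22·cos(-17.9°) = 20.9; c'Δl = 15.89; W sinα = -6.8
Slice 2: Δl = 1.6/cos(-10.8°) = 1.629 m; N'_2 = 73·cos(-10.8°) = 71.7; c'Δl = 17.59; W sinα = -13.7
Slice 3: Δl = 3.0/cos(-0.1°) = 3.000 m; N'_3 = 253·cos(-0.1°) = 253.0; c'Δl = 32.40; W sinα = -0.4
Slice 4: Δl = 2.6/cos13.0° = 2.668 m; N'_4 = 275·cos13.0° = 268.0; c'Δl = 28.82; W sinα = 61.9
Slice 5: Δl = 1.6/cos23.2° = 1.741 m; N'_5 = 147·cos23.2° = 135.1; c'Δl = 18.80; W sinα = 57.9
Slice 6: Δl = 3.0/cos35.4° = 3.680 m; N'_6 = 199·cos35.4° = 162.2; c'Δl = 39.75; W sinα = 115.3
Slice 7: Δl = 1.7/cos50.2° = 2.656 m; N'_7 = 39·cos50.2° = 25.0; c'Δl = 28.68; W sinα = 30.0
Σc'Δl = 181.9 kN/m; ΣN' = 935.9 kN/m; ΣW sinα = 244.1 kN/m
Resisting = 181.9 + 935.9·tan23.3° = 181.9 + 403.1 = 585.0 kN/m
FS = 585.0 / 244.1 = 2.396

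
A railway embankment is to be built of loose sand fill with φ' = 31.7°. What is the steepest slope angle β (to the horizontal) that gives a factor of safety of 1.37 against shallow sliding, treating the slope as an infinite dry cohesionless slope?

For an infinite dry cohesionless slope FS = tanφ'/tanβ, so tanβ = tanφ' / FS.
tanβ = tan31.7° / 1.37 = 0.6176 / 1.37 = 0.4508
β = arctan(0.4508) = 24.27°

β = 24.3°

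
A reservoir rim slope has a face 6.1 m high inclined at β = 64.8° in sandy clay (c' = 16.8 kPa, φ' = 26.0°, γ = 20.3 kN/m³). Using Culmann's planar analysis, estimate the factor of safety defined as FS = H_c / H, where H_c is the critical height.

H_c = (4c'/γ) · sinβ cosφ' / [1 − cos(β − φ')]
    = (4·16.8/20.3) · sin64.8°·cos26.0° / [1 − cos38.8°]
    = 3.310 · 0.8133 / 0.2207 = 12.20 m
FS = H_c / H = 12.20 / 6.1 = 2.000

FS = 2.00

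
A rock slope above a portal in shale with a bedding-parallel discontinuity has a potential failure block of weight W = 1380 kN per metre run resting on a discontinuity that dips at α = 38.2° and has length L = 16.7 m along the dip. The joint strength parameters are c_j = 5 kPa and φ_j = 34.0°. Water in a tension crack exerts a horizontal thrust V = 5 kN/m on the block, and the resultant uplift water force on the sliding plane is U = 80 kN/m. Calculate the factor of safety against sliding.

FS = 0.89

Resolving the block weight along and normal to the plane and applying the Mohr–Coulomb strength on the joint:
N' = W cosα − U − V sinα = 1380·cos38.2° − 80 − 5·sin38.2° = 1001.4 kN/m
Driving force T = W sinα + V cosα = 1380·sin38.2° + 5·cos38.2° = 857.3 kN/m
Resisting force R = c_j·L + N'·tanφ_j = 5·16.7 + 1001.4·tan34.0° = 83.5 + 675.4 = 758.9 kN/m
FS = R / T = 758.9 / 857.3 = 0.885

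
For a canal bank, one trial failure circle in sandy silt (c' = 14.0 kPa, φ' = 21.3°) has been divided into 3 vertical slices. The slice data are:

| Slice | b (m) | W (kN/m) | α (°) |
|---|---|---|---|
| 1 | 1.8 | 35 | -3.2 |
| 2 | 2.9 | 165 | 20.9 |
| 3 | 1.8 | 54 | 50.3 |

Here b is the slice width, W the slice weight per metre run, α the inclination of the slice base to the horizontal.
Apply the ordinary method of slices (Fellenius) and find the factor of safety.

FS = 1.98

Ordinary method of slices: FS = Σ[c'·Δl_i + (W_i cosα_i)·tanφ'] / Σ W_i sinα_i, with Δl_i = b_i / cosα_i.
Slice 1: Δl = 1.8/cos(-3.2°) = 1.803 m; N'_1 = 35·cos(-3.2°) = 34.9; c'Δl = 25.24; W sinα = -2.0
Slice 2: Δl = 2.9/cos20.9° = 3.104 m; N'_2 = 165·cos20.9° = 154.1; c'Δl = 43.46; W sinα = 58.9
Slice 3: Δl = 1.8/cos50.3° = 2.818 m; N'_3 = 54·cos50.3° = 34.5; c'Δl = 39.45; W sinα = 41.5
Σc'Δl = 108.1 kN/m; ΣN' = 223.6 kN/m; ΣW sinα = 98.5 kN/m
Resisting = 108.1 + 223.6·tan21.3° = 108.1 + 87.2 = 195.3 kN/m
FS = 195.3 / 98.5 = 1.984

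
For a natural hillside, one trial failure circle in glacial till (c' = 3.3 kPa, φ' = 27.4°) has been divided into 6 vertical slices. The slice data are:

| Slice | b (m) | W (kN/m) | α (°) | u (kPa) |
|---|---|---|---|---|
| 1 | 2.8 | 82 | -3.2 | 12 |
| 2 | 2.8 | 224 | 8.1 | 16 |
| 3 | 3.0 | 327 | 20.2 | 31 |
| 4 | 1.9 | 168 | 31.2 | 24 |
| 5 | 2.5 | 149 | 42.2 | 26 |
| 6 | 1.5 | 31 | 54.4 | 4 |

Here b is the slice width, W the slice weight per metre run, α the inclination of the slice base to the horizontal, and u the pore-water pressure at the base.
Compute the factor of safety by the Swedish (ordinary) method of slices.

Ordinary method of slices: FS = Σ[c'·Δl_i + (W_i cosα_i − u_i·Δl_i)·tanφ'] / Σ W_i sinα_i, with Δl_i = b_i / cosα_i.
Slice 1: Δl = 2.8/cos(-3.2°) = 2.804 m; N'_1 = 82·cos(-3.2°) − 12·2.804 = 48.2; c'Δl = 9.25; W sinα = -4.6
Slice 2: Δl = 2.8/cos8.1° = 2.828 m; N'_2 = 224·cos8.1° − 16·2.828 = 176.5; c'Δl = 9.33; W sinα = 31.6
Slice 3: Δl = 3.0/cos20.2° = 3.197 m; N'_3 = 327·cos20.2° − 31·3.197 = 207.8; c'Δl = 10.55; W sinα = 112.9
Slice 4: Δl = 1.9/cos31.2° = 2.221 m; N'_4 = 168·cos31.2° − 24·2.221 = 90.4; c'Δl = 7.33; W sinα = 87.0
Slice 5: Δl = 2.5/cos42.2° = 3.375 m; N'_5 = 149·cos42.2° − 26·3.375 = 22.6; c'Δl = 11.14; W sinα = 100.1
Slice 6: Δl = 1.5/cos54.4° = 2.577 m; N'_6 = 31·cos54.4° − 4·2.577 = 7.7; c'Δl = 8.50; W sinα = 25.2
Σc'Δl = 56.1 kN/m; ΣN' = 553.3 kN/m; ΣW sinα = 352.2 kN/m
Resisting = 56.1 + 553.3·tan27.4° = 56.1 + 286.8 = 342.9 kN/m
FS = 342.9 / 352.2 = 0.974

FS = 0.97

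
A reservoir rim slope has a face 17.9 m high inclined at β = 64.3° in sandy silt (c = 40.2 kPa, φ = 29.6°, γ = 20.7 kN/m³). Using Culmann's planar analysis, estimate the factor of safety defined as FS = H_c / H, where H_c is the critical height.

FS = 1.91

H_c = (4c/γ) · sinβ cosφ / [1 − cos(β − φ)]
    = (4·40.2/20.7) · sin64.3°·cos29.6° / [1 − cos34.7°]
    = 7.768 · 0.7835 / 0.1779 = 34.22 m
FS = H_c / H = 34.22 / 17.9 = 1.912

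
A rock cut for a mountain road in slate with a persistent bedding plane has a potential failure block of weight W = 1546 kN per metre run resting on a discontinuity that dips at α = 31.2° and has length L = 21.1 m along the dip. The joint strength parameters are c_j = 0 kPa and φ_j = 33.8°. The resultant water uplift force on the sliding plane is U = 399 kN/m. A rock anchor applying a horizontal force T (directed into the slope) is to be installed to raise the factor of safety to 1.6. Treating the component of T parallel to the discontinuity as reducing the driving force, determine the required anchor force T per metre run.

T = 387 kN/m

Resolving forces along and normal to the sliding plane, with the horizontal anchor force T adding T·sinα to the effective normal force and T·cosα acting up the plane against the driving force:
FS = [c_jL + (W cosα − U + T sinα) tanφ_j] / [W sinα − T cosα]
Without the anchor: N' = 923.4 kN/m, driving T_d = 800.9 kN/m, resisting R = 0·21.1 + 923.4·tan33.8° = 618.2 kN/m, FS = 0.77.
Setting FS = 1.6 and solving for T:
1.6·(800.9 − T cos31.2°) = 618.2 + T sin31.2°·tan33.8°
T·(sin31.2°·tan33.8° + 1.6·cos31.2°) = 1.6·800.9 − 618.2
T·(0.5180·0.6694 + 1.6·0.8554) = 1281.4 − 618.2 = 663.2
T·1.7154 = 663.2
T = 386.6 kN/m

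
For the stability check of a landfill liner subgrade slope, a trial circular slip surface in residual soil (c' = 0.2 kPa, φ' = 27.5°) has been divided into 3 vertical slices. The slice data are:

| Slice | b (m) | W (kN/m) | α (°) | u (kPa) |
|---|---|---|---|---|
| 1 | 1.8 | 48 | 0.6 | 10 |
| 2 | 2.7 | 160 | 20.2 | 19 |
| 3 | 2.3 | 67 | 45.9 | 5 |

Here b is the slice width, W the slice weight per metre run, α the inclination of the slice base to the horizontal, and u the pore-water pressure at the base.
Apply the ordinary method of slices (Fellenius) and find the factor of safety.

Ordinary method of slices: FS = Σ[c'·Δl_i + (W_i cosα_i − u_i·Δl_i)·tanφ'] / Σ W_i sinα_i, with Δl_i = b_i / cosα_i.
Slice 1: Δl = 1.8/cos0.6° = 1.800 m; N'_1 = 48·cos0.6° − 10·1.800 = 30.0; c'Δl = 0.36; W sinα = 0.5
Slice 2: Δl = 2.7/cos20.2° = 2.877 m; N'_2 = 160·cos20.2° − 19·2.877 = 95.5; c'Δl = 0.58; W sinα = 55.2
Slice 3: Δl = 2.3/cos45.9° = 3.305 m; N'_3 = 67·cos45.9° − 5·3.305 = 30.1; c'Δl = 0.66; W sinα = 48.1
Σc'Δl = 1.6 kN/m; ΣN' = 155.6 kN/m; ΣW sinα = 103.9 kN/m
Resisting = 1.6 + 155.6·tan27.5° = 1.6 + 81.0 = 82.6 kN/m
FS = 82.6 / 103.9 = 0.795

FS = 0.80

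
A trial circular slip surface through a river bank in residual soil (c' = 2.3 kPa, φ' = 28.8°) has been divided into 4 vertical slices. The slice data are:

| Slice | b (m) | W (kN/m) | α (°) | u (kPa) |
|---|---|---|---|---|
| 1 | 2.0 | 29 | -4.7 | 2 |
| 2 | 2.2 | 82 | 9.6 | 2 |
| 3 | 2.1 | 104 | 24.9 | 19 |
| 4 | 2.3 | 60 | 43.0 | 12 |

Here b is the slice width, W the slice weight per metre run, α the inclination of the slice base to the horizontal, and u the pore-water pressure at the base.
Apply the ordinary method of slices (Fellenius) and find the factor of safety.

FS = 1.14

Ordinary method of slices: FS = Σ[c'·Δl_i + (W_i cosα_i − u_i·Δl_i)·tanφ'] / Σ W_i sinα_i, with Δl_i = b_i / cosα_i.
Slice 1: Δl = 2.0/cos(-4.7°) = 2.007 m; N'_1 = 29·cos(-4.7°) − 2·2.007 = 24.9; c'Δl = 4.62; W sinα = -2.4
Slice 2: Δl = 2.2/cos9.6° = 2.231 m; N'_2 = 82·cos9.6° − 2·2.231 = 76.4; c'Δl = 5.13; W sinα = 13.7
Slice 3: Δl = 2.1/cos24.9° = 2.315 m; N'_3 = 104·cos24.9° − 19·2.315 = 50.3; c'Δl = 5.32; W sinα = 43.8
Slice 4: Δl = 2.3/cos43.0° = 3.145 m; N'_4 = 60·cos43.0° − 12·3.145 = 6.1; c'Δl = 7.23; W sinα = 40.9
Σc'Δl = 22.3 kN/m; ΣN' = 157.8 kN/m; ΣW sinα = 96.0 kN/m
Resisting = 22.3 + 157.8·tan28.8° = 22.3 + 86.7 = 109.0 kN/m
FS = 109.0 / 96.0 = 1.136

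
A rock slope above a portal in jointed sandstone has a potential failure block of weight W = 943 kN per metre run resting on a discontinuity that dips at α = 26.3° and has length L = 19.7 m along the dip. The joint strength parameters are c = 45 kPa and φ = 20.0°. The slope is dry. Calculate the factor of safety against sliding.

FS = 2.86

Resolving the block weight along and normal to the plane and applying the Mohr–Coulomb strength on the joint:
N' = W cosα = 943·cos26.3° = 845.4 kN/m
Driving force T = W sinα = 943·sin26.3° = 417.8 kN/m
Resisting force R = c·L + N'·tanφ = 45·19.7 + 845.4·tan20.0° = 886.5 + 307.7 = 1194.2 kN/m
FS = R / T = 1194.2 / 417.8 = 2.858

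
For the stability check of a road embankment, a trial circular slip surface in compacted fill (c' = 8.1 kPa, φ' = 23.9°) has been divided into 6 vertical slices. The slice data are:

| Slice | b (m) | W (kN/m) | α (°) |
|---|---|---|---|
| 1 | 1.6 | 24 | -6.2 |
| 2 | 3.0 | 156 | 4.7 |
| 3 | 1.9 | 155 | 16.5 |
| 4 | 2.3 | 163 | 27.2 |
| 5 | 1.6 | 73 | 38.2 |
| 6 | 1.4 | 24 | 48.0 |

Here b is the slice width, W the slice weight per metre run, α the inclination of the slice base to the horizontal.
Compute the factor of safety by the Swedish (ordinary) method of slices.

FS = 1.83

Ordinary method of slices: FS = Σ[c'·Δl_i + (W_i cosα_i)·tanφ'] / Σ W_i sinα_i, with Δl_i = b_i / cosα_i.
Slice 1: Δl = 1.6/cos(-6.2°) = 1.609 m; N'_1 = 24·cos(-6.2°) = 23.9; c'Δl = 13.04; W sinα = -2.6
Slice 2: Δl = 3.0/cos4.7° = 3.010 m; N'_2 = 156·cos4.7° = 155.5; c'Δl = 24.38; W sinα = 12.8
Slice 3: Δl = 1.9/cos16.5° = 1.982 m; N'_3 = 155·cos16.5° = 148.6; c'Δl = 16.05; W sinα = 44.0
Slice 4: Δl = 2.3/cos27.2° = 2.586 m; N'_4 = 163·cos27.2° = 145.0; c'Δl = 20.95; W sinα = 74.5
Slice 5: Δl = 1.6/cos38.2° = 2.036 m; N'_5 = 73·cos38.2° = 57.4; c'Δl = 16.49; W sinα = 45.1
Slice 6: Δl = 1.4/cos48.0° = 2.092 m; N'_6 = 24·cos48.0° = 16.1; c'Δl = 16.95; W sinα = 17.8
Σc'Δl = 107.9 kN/m; ΣN' = 546.4 kN/m; ΣW sinα = 191.7 kN/m
Resisting = 107.9 + 546.4·tan23.9° = 107.9 + 242.1 = 350.0 kN/m
FS = 350.0 / 191.7 = 1.826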